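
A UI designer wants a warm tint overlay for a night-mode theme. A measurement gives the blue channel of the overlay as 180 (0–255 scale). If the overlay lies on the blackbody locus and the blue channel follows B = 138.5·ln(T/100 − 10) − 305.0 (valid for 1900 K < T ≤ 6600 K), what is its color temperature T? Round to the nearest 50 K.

4300 K

ln(t − 10) = (180 + 305.0) / 138.5 = 3.5018.
t − 10 = e^3.5018 = 33.175, so t = 43.175.
T = 100·t = 4318 K → 4300 K to the nearest 50 K.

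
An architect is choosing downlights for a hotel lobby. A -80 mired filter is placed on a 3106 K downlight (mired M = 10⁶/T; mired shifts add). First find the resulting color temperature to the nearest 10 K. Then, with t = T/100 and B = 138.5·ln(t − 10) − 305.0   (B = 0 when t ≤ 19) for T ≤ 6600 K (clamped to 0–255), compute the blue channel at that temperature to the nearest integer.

172

M_in = 10⁶/3106 = 321.96; M_out = 321.96 + (-80) = 241.96.
T_out = 10⁶/241.96 = 4133.0 K → 4130 K; t = 41.3.
B = 138.5·ln(41.3 − 10) − 305.0 = 138.5·ln 31.3 − 305.0 = 138.5·3.4436 − 305.0 = 171.941.
Rounded: 172.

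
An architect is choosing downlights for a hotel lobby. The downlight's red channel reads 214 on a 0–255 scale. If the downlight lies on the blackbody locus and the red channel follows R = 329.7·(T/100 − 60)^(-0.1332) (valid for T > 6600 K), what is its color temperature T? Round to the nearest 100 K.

(t − 60)^(-0.1332) = 214/329.7 = 0.64907.
t − 60 = 0.64907^(1/-0.1332) = 0.64907^(-7.508) = 25.657, so t = 85.657.
T = 100·t = 8566 K → 8600 K to the nearest 100 K.

8600 K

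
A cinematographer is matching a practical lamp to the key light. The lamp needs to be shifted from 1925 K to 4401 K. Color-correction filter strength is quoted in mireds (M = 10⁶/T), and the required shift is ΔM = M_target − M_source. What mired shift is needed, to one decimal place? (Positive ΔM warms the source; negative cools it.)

-292.3 mireds

M_source = 10⁶/1925 = 519.481; M_target = 10⁶/4401 = 227.221.
ΔM = 227.221 − 519.481 = -292.259 → -292.3 mireds, a cooling shift.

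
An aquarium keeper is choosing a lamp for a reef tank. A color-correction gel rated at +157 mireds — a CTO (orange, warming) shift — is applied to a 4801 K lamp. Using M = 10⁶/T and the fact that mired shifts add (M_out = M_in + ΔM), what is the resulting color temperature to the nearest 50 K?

2750 K

M_in = 10⁶/4801 = 208.29 mireds.
M_out = 208.29 + (+157) = 365.29 mireds.
T_out = 10⁶/365.29 = 2737.6 K → 2750 K.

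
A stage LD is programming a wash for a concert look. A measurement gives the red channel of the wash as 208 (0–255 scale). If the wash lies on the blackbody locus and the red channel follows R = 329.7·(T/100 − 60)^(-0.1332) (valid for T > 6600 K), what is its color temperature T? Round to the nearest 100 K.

(t − 60)^(-0.1332) = 208/329.7 = 0.63088.
t − 60 = 0.63088^(1/-0.1332) = 0.63088^(-7.508) = 31.763, so t = 91.763.
T = 100·t = 9176 K → 9200 K to the nearest 100 K.

9200 K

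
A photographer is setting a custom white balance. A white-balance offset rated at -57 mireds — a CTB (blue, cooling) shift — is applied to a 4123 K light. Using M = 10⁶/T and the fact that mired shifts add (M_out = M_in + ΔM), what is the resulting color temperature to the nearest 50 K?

5400 K

M_in = 10⁶/4123 = 242.54 mireds.
M_out = 242.54 + (-57) = 185.54 mireds.
T_out = 10⁶/185.54 = 5389.6 K → 5400 K.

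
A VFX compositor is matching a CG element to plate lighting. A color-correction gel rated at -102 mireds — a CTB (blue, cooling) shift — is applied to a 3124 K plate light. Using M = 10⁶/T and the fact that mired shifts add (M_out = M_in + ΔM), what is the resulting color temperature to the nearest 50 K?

M_in = 10⁶/3124 = 320.10 mireds.
M_out = 320.10 + (-102) = 218.10 mireds.
T_out = 10⁶/218.10 = 4585.0 K → 4600 K.

4600 K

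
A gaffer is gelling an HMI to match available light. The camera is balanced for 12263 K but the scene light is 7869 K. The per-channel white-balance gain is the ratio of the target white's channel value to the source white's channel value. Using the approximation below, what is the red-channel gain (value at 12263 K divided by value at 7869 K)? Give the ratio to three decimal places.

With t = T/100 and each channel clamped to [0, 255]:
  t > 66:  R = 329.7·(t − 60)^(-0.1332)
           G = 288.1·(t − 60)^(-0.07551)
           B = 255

At 7869 K (t = 78.69):
  R = 329.7·(78.69 − 60)^(-0.1332) = 329.7·18.69^(-0.1332) = 329.7·0.67705 = 223.224.
At 12263 K (t = 122.63):
  R = 329.7·(122.63 − 60)^(-0.1332) = 329.7·62.63^(-0.1332) = 329.7·0.57633 = 190.015.
Gain = 190.015 / 223.224 = 0.8512 → 0.851.

0.851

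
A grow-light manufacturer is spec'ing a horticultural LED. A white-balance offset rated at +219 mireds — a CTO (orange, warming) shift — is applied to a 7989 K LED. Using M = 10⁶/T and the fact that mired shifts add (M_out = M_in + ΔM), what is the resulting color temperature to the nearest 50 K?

M_in = 10⁶/7989 = 125.17 mireds.
M_out = 125.17 + (+219) = 344.17 mireds.
T_out = 10⁶/344.17 = 2905.5 K → 2900 K.

2900 K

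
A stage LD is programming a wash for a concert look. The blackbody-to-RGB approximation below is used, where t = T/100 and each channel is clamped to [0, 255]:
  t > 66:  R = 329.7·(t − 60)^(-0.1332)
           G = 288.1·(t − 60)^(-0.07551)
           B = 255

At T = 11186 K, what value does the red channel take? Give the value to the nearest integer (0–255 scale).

t = 11186/100 = 111.86; the t > 66 branch applies.
R = 329.7·(111.86 − 60)^(-0.1332) = 329.7·51.86^(-0.1332) = 329.7·0.59100 = 194.851.
Rounded: 195.

195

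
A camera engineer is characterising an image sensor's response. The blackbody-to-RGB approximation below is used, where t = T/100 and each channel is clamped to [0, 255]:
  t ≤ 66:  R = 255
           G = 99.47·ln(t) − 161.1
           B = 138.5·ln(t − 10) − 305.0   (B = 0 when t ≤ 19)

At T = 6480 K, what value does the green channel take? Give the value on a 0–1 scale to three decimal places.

0.995

t = 6480/100 = 64.8; the t ≤ 66 branch applies.
G = 99.47·ln 64.8 − 161.1 = 99.47·4.1713 − 161.1 = 253.820.
On a 0–1 scale: 253.820/255 = 0.9954 → 0.995.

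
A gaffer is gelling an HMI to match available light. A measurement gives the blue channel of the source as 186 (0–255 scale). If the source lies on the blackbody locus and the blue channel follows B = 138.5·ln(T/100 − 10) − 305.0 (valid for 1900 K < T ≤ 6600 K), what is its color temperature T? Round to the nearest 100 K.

ln(t − 10) = (186 + 305.0) / 138.5 = 3.5451.
t − 10 = e^3.5451 = 34.644, so t = 44.644.
T = 100·t = 4464 K → 4500 K to the nearest 100 K.

4500 K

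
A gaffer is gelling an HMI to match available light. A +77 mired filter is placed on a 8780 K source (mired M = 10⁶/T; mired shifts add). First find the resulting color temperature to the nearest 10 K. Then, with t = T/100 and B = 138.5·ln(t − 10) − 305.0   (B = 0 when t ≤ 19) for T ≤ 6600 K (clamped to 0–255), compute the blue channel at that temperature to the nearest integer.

M_in = 10⁶/8780 = 113.90; M_out = 113.90 + (+77) = 190.90.
T_out = 10⁶/190.90 = 5238.5 K → 5240 K; t = 52.4.
B = 138.5·ln(52.4 − 10) − 305.0 = 138.5·ln 42.4 − 305.0 = 138.5·3.7471 − 305.0 = 213.980.
Rounded: 214.

214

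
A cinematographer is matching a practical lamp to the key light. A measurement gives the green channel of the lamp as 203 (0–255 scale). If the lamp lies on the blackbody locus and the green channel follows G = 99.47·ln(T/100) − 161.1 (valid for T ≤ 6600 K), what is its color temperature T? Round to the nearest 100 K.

ln t = (203 + 161.1) / 99.47 = 3.6604.
t = e^3.6604 = 38.877.
T = 100·t = 3888 K → 3900 K to the nearest 100 K.

3900 K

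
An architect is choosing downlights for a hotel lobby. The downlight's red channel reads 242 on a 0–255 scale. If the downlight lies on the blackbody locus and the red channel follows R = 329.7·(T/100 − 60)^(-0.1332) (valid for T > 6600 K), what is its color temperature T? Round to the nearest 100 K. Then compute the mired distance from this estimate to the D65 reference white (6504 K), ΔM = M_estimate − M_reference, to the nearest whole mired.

(t − 60)^(-0.1332) = 242/329.7 = 0.73400.
t − 60 = 0.73400^(1/-0.1332) = 0.73400^(-7.508) = 10.193, so t = 70.193.
T = 100·t = 7019 K → 7000 K to the nearest 100 K.
M_estimate = 10⁶/7000 = 142.86; M_reference = 10⁶/6504 = 153.75.
ΔM = 142.86 − 153.75 = -10.89 → -11 mireds.

-11 mireds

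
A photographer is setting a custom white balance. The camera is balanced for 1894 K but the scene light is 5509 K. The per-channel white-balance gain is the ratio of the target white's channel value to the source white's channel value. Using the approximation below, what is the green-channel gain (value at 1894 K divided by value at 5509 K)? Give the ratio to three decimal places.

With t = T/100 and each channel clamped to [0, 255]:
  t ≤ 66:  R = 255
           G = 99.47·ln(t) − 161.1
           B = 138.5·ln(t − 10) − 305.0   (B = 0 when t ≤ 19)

0.553

At 5509 K (t = 55.09):
  G = 99.47·ln 55.09 − 161.1 = 99.47·4.0090 − 161.1 = 237.672.
At 1894 K (t = 18.94):
  G = 99.47·ln 18.94 − 161.1 = 99.47·2.9413 − 161.1 = 131.469.
Gain = 131.469 / 237.672 = 0.5532 → 0.553.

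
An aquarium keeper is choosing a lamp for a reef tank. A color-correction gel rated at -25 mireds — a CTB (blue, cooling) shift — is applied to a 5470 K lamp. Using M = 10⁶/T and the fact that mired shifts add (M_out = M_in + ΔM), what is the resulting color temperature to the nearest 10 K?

M_in = 10⁶/5470 = 182.82 mireds.
M_out = 182.82 + (-25) = 157.82 mireds.
T_out = 10⁶/157.82 = 6336.5 K → 6340 K.

6340 K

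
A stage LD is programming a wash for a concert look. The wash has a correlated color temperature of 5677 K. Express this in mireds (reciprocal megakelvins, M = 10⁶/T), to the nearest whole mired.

M = 10⁶ / 5677 = 176.149 → 176 mireds.

176 mireds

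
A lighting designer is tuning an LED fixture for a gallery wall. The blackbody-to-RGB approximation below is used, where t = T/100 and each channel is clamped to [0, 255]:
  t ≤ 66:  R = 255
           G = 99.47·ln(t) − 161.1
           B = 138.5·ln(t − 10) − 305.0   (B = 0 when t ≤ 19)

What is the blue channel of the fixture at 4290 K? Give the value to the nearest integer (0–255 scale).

179

t = 4290/100 = 42.9; the t ≤ 66 branch applies.
B = 138.5·ln(42.9 − 10) − 305.0 = 138.5·ln 32.9 − 305.0 = 138.5·3.4935 − 305.0 = 178.846.
Rounded: 179.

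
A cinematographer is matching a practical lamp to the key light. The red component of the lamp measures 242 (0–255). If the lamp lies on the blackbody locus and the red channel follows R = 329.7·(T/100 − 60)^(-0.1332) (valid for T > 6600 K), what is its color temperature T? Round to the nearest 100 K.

(t − 60)^(-0.1332) = 242/329.7 = 0.73400.
t − 60 = 0.73400^(1/-0.1332) = 0.73400^(-7.508) = 10.193, so t = 70.193.
T = 100·t = 7019 K → 7000 K to the nearest 100 K.

7000 K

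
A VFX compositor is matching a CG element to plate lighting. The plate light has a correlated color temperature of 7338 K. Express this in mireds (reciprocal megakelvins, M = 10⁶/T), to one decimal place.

M = 10⁶ / 7338 = 136.277 → 136.3 mireds.

136.3 mireds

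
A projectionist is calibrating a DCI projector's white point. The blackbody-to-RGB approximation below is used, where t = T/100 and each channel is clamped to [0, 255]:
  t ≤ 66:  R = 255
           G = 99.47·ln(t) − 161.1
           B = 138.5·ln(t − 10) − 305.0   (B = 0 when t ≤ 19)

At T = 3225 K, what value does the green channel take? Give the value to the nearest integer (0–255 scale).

184

t = 3225/100 = 32.25; the t ≤ 66 branch applies.
G = 99.47·ln 32.25 − 161.1 = 99.47·3.4735 − 161.1 = 184.411.
Rounded: 184.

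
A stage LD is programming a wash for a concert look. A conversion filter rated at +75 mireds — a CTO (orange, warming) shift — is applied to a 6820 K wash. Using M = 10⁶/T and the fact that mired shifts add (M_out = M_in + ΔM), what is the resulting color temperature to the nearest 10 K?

4510 K

M_in = 10⁶/6820 = 146.63 mireds.
M_out = 146.63 + (+75) = 221.63 mireds.
T_out = 10⁶/221.63 = 4512.1 K → 4510 K.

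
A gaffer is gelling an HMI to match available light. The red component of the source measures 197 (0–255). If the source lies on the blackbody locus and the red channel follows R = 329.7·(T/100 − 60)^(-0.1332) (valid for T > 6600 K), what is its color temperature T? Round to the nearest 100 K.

(t − 60)^(-0.1332) = 197/329.7 = 0.59751.
t − 60 = 0.59751^(1/-0.1332) = 0.59751^(-7.508) = 47.761, so t = 107.761.
T = 100·t = 10776 K → 10800 K to the nearest 100 K.

10800 K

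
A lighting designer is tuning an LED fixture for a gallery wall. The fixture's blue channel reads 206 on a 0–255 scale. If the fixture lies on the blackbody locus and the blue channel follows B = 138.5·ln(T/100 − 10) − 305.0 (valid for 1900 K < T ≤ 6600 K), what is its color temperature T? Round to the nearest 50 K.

ln(t − 10) = (206 + 305.0) / 138.5 = 3.6895.
t − 10 = e^3.6895 = 40.026, so t = 50.026.
T = 100·t = 5003 K → 5000 K to the nearest 50 K.

5000 K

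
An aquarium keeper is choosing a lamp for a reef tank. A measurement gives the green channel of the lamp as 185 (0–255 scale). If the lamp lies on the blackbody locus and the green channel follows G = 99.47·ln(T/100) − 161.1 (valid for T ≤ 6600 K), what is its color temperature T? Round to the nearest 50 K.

ln t = (185 + 161.1) / 99.47 = 3.4794.
t = e^3.4794 = 32.442.
T = 100·t = 3244 K → 3250 K to the nearest 50 K.

3250 K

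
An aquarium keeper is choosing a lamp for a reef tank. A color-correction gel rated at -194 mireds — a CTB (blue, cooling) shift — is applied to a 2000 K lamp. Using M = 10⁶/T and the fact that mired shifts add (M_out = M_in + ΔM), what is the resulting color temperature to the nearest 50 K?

3250 K

M_in = 10⁶/2000 = 500.00 mireds.
M_out = 500.00 + (-194) = 306.00 mireds.
T_out = 10⁶/306.00 = 3268.0 K → 3250 K.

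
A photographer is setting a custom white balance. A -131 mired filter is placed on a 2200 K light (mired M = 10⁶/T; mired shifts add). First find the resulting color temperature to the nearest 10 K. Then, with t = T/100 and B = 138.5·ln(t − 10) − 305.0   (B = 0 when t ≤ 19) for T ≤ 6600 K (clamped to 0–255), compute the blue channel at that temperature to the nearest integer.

116

M_in = 10⁶/2200 = 454.55; M_out = 454.55 + (-131) = 323.55.
T_out = 10⁶/323.55 = 3090.8 K → 3090 K; t = 30.9.
B = 138.5·ln(30.9 − 10) − 305.0 = 138.5·ln 20.9 − 305.0 = 138.5·3.0397 − 305.0 = 116.005.
Rounded: 116.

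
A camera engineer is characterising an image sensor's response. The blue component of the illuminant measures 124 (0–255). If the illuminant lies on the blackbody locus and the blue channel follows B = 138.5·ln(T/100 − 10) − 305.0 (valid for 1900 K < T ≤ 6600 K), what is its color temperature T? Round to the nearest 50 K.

3200 K

ln(t − 10) = (124 + 305.0) / 138.5 = 3.0975.
t − 10 = e^3.0975 = 22.142, so t = 32.142.
T = 100·t = 3214 K → 3200 K to the nearest 50 K.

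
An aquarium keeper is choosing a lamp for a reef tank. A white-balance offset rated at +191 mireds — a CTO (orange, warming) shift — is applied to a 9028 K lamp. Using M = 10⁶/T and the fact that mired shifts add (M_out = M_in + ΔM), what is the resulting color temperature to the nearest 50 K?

3300 K

M_in = 10⁶/9028 = 110.77 mireds.
M_out = 110.77 + (+191) = 301.77 mireds.
T_out = 10⁶/301.77 = 3313.8 K → 3300 K.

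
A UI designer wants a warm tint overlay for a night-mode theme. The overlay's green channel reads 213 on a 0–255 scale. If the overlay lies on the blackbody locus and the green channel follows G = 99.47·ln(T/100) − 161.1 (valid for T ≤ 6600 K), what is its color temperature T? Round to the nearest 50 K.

ln t = (213 + 161.1) / 99.47 = 3.7609.
t = e^3.7609 = 42.989.
T = 100·t = 4299 K → 4300 K to the nearest 50 K.

4300 K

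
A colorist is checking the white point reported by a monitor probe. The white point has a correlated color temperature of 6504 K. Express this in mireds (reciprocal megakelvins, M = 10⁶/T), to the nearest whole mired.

154 mireds

M = 10⁶ / 6504 = 153.752 → 154 mireds.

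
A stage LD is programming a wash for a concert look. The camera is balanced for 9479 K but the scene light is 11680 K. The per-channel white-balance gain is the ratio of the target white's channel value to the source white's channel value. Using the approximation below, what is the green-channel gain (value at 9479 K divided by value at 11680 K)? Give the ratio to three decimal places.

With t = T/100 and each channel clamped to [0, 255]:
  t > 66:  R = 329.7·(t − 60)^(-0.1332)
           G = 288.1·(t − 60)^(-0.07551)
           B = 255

1.038

At 11680 K (t = 116.8):
  G = 288.1·(116.8 − 60)^(-0.07551) = 288.1·56.8^(-0.07551) = 288.1·0.73710 = 212.360.
At 9479 K (t = 94.79):
  G = 288.1·(94.79 − 60)^(-0.07551) = 288.1·34.79^(-0.07551) = 288.1·0.76490 = 220.368.
Gain = 220.368 / 212.360 = 1.0377 → 1.038.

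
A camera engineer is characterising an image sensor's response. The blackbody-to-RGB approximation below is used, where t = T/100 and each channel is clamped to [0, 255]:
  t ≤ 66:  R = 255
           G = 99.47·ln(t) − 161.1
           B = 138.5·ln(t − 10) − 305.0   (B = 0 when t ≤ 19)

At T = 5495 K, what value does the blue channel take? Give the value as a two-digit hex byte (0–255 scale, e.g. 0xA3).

t = 5495/100 = 54.95; the t ≤ 66 branch applies.
B = 138.5·ln(54.95 − 10) − 305.0 = 138.5·ln 44.95 − 305.0 = 138.5·3.8056 − 305.0 = 222.069.
Rounded: 222; in hex, 0xDE.

0xDE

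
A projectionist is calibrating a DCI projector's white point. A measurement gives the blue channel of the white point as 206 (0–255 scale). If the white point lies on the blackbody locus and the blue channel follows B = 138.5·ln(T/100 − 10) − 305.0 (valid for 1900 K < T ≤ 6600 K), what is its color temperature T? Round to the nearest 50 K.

5000 K

ln(t − 10) = (206 + 305.0) / 138.5 = 3.6895.
t − 10 = e^3.6895 = 40.026, so t = 50.026.
T = 100·t = 5003 K → 5000 K to the nearest 50 K.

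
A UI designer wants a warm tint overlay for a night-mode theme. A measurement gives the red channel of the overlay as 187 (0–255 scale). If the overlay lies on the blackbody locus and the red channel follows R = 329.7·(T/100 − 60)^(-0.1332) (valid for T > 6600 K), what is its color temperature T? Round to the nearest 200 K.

(t − 60)^(-0.1332) = 187/329.7 = 0.56718.
t − 60 = 0.56718^(1/-0.1332) = 0.56718^(-7.508) = 70.620, so t = 130.620.
T = 100·t = 13062 K → 13000 K to the nearest 200 K.

13000 K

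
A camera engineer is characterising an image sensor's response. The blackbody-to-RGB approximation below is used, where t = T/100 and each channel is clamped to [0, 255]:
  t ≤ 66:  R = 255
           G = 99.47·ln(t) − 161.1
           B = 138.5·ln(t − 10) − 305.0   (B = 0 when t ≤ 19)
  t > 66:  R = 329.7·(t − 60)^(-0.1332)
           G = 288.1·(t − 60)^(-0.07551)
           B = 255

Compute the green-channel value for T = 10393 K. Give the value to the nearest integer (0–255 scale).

217

t = 10393/100 = 103.93; the t > 66 branch applies.
G = 288.1·(103.93 − 60)^(-0.07551) = 288.1·43.93^(-0.07551) = 288.1·0.75155 = 216.520.
Rounded: 217.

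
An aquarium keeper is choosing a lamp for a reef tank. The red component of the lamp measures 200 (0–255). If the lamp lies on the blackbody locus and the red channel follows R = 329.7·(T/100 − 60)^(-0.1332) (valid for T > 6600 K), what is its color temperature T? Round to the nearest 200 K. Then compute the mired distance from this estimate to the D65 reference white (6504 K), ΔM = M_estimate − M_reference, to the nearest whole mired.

-56 mireds

(t − 60)^(-0.1332) = 200/329.7 = 0.60661.
t − 60 = 0.60661^(1/-0.1332) = 0.60661^(-7.508) = 42.638, so t = 102.638.
T = 100·t = 10264 K → 10200 K to the nearest 200 K.
M_estimate = 10⁶/10200 = 98.04; M_reference = 10⁶/6504 = 153.75.
ΔM = 98.04 − 153.75 = -55.71 → -56 mireds.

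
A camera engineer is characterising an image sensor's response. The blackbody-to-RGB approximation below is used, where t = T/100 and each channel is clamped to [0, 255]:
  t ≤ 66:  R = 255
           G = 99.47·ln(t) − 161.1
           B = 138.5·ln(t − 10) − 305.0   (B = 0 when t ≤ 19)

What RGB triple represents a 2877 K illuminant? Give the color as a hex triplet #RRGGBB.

t = 2877/100 = 28.77; the t ≤ 66 branch applies.
R = 255 by definition for t ≤ 66.
G = 99.47·ln 28.77 − 161.1 = 99.47·3.3593 − 161.1 = 173.053.
B = 138.5·ln(28.77 − 10) − 305.0 = 138.5·ln 18.77 − 305.0 = 138.5·2.9323 − 305.0 = 101.118.
Rounded: (255, 173, 101).
In hex: #FFAD65.

#FFAD65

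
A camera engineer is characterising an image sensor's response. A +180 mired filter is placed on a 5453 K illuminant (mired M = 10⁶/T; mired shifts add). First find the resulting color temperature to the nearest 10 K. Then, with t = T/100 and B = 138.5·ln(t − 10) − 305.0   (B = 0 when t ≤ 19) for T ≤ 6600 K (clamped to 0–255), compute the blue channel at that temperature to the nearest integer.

91

M_in = 10⁶/5453 = 183.39; M_out = 183.39 + (+180) = 363.39.
T_out = 10⁶/363.39 = 2751.9 K → 2750 K; t = 27.5.
B = 138.5·ln(27.5 − 10) − 305.0 = 138.5·ln 17.5 − 305.0 = 138.5·2.8622 − 305.0 = 91.415.
Rounded: 91.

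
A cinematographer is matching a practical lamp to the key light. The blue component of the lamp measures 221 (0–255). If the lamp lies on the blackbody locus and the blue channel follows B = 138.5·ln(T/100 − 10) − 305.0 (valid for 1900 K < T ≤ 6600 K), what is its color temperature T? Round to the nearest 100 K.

ln(t − 10) = (221 + 305.0) / 138.5 = 3.7978.
t − 10 = e^3.7978 = 44.604, so t = 54.604.
T = 100·t = 5460 K → 5500 K to the nearest 100 K.

5500 K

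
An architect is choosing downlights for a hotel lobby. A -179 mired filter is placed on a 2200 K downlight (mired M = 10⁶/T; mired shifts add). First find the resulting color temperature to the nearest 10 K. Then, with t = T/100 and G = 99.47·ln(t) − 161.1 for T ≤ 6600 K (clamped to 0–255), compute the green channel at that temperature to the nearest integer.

M_in = 10⁶/2200 = 454.55; M_out = 454.55 + (-179) = 275.55.
T_out = 10⁶/275.55 = 3629.2 K → 3630 K; t = 36.3.
G = 99.47·ln 36.3 − 161.1 = 99.47·3.5918 − 161.1 = 196.178.
Rounded: 196.

196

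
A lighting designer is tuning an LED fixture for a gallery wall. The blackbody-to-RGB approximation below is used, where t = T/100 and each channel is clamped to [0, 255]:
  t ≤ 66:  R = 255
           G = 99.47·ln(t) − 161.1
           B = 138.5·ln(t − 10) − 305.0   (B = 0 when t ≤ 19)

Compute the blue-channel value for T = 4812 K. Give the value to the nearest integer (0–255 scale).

199

t = 4812/100 = 48.12; the t ≤ 66 branch applies.
B = 138.5·ln(48.12 − 10) − 305.0 = 138.5·ln 38.12 − 305.0 = 138.5·3.6407 − 305.0 = 199.242.
Rounded: 199.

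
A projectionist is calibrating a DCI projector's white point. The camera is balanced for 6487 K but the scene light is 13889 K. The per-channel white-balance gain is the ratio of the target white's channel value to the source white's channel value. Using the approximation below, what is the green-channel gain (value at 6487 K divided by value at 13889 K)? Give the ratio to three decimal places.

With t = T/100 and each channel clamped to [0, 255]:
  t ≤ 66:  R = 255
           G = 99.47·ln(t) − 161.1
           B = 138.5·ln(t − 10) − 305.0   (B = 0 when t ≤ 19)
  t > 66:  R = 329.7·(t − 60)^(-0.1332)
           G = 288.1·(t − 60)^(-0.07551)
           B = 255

At 13889 K (t = 138.89):
  G = 288.1·(138.89 − 60)^(-0.07551) = 288.1·78.89^(-0.07551) = 288.1·0.71904 = 207.157.
At 6487 K (t = 64.87):
  G = 99.47·ln 64.87 − 161.1 = 99.47·4.1724 − 161.1 = 253.927.
Gain = 253.927 / 207.157 = 1.2258 → 1.226.

1.226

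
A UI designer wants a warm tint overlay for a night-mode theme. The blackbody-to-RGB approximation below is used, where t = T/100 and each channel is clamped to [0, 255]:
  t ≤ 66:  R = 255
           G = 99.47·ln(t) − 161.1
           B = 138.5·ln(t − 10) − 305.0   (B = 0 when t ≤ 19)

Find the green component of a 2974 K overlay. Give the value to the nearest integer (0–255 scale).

176

t = 2974/100 = 29.74; the t ≤ 66 branch applies.
G = 99.47·ln 29.74 − 161.1 = 99.47·3.3925 − 161.1 = 176.351.
Rounded: 176.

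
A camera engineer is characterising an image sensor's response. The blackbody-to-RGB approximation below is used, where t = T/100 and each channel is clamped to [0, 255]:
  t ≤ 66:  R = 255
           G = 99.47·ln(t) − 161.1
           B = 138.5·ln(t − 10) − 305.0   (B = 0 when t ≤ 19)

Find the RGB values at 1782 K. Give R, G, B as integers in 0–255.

R=255, G=125, B=0

t = 1782/100 = 17.82; the t ≤ 66 branch applies.
R = 255 by definition for t ≤ 66.
G = 99.47·ln 17.82 − 161.1 = 99.47·2.8803 − 161.1 = 125.406.
t = 17.82 ≤ 19, so B = 0.
Rounded: (255, 125, 0).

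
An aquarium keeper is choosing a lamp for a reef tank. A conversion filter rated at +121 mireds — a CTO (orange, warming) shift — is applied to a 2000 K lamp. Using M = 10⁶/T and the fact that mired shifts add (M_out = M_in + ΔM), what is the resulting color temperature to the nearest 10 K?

M_in = 10⁶/2000 = 500.00 mireds.
M_out = 500.00 + (+121) = 621.00 mireds.
T_out = 10⁶/621.00 = 1610.3 K → 1610 K.

1610 K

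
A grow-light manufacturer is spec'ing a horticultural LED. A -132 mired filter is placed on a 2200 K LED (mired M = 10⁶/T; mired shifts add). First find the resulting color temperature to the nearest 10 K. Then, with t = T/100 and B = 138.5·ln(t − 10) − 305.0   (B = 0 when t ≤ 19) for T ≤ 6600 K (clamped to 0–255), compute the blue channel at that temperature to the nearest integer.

M_in = 10⁶/2200 = 454.55; M_out = 454.55 + (-132) = 322.55.
T_out = 10⁶/322.55 = 3100.3 K → 3100 K; t = 31.
B = 138.5·ln(31 − 10) − 305.0 = 138.5·ln 21 − 305.0 = 138.5·3.0445 − 305.0 = 116.666.
Rounded: 117.

117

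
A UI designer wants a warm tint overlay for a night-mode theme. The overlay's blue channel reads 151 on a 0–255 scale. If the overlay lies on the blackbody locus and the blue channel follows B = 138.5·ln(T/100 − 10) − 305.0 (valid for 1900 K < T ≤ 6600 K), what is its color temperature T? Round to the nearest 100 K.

3700 K

ln(t − 10) = (151 + 305.0) / 138.5 = 3.2924.
t − 10 = e^3.2924 = 26.908, so t = 36.908.
T = 100·t = 3691 K → 3700 K to the nearest 100 K.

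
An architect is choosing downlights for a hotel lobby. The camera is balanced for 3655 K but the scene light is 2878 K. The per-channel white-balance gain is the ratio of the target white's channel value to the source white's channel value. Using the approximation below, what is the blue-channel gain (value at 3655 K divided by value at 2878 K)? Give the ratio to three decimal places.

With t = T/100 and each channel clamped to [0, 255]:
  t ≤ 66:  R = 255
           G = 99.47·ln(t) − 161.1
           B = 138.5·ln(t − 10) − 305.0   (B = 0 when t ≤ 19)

1.474

At 2878 K (t = 28.78):
  B = 138.5·ln(28.78 − 10) − 305.0 = 138.5·ln 18.78 − 305.0 = 138.5·2.9328 − 305.0 = 101.192.
At 3655 K (t = 36.55):
  B = 138.5·ln(36.55 − 10) − 305.0 = 138.5·ln 26.55 − 305.0 = 138.5·3.2790 − 305.0 = 149.146.
Gain = 149.146 / 101.192 = 1.4739 → 1.474.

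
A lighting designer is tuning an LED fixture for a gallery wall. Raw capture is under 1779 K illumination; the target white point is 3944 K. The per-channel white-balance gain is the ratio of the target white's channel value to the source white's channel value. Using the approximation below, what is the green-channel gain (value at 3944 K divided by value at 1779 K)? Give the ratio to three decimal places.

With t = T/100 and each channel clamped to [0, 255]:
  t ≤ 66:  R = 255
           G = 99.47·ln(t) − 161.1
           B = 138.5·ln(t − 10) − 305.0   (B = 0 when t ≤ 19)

At 1779 K (t = 17.79):
  G = 99.47·ln 17.79 − 161.1 = 99.47·2.8786 − 161.1 = 125.238.
At 3944 K (t = 39.44):
  G = 99.47·ln 39.44 − 161.1 = 99.47·3.6748 − 161.1 = 204.430.
Gain = 204.430 / 125.238 = 1.6323 → 1.632.

1.632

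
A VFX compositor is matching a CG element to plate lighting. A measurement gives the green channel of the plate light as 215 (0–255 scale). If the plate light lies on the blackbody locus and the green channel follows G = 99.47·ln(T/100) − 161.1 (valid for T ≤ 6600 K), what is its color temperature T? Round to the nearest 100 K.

ln t = (215 + 161.1) / 99.47 = 3.7810.
t = e^3.7810 = 43.862.
T = 100·t = 4386 K → 4400 K to the nearest 100 K.

4400 K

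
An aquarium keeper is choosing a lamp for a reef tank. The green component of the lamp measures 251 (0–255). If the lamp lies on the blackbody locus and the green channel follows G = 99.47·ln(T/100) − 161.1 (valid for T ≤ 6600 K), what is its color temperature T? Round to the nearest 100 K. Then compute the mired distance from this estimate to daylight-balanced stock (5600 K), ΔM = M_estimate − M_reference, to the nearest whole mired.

ln t = (251 + 161.1) / 99.47 = 4.1430.
t = e^4.1430 = 62.989.
T = 100·t = 6299 K → 6300 K to the nearest 100 K.
M_estimate = 10⁶/6300 = 158.73; M_reference = 10⁶/5600 = 178.57.
ΔM = 158.73 − 178.57 = -19.84 → -20 mireds.

-20 mireds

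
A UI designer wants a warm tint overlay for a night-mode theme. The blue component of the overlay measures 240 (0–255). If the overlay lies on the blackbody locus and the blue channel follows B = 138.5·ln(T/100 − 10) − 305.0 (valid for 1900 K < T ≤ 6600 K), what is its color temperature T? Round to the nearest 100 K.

6100 K

ln(t − 10) = (240 + 305.0) / 138.5 = 3.9350.
t − 10 = e^3.9350 = 51.163, so t = 61.163.
T = 100·t = 6116 K → 6100 K to the nearest 100 K.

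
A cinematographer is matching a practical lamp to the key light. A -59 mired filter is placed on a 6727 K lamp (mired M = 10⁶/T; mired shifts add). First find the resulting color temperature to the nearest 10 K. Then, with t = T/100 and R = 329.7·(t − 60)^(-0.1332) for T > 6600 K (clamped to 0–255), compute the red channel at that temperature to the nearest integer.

M_in = 10⁶/6727 = 148.65; M_out = 148.65 + (-59) = 89.65.
T_out = 10⁶/89.65 = 11153.9 K → 11150 K; t = 111.5.
R = 329.7·(111.5 − 60)^(-0.1332) = 329.7·51.5^(-0.1332) = 329.7·0.59154 = 195.032.
Rounded: 195.

195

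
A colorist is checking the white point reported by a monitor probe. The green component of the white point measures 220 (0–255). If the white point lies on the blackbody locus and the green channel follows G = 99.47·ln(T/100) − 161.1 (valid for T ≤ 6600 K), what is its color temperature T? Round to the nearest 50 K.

ln t = (220 + 161.1) / 99.47 = 3.8313.
t = e^3.8313 = 46.123.
T = 100·t = 4612 K → 4600 K to the nearest 50 K.

4600 K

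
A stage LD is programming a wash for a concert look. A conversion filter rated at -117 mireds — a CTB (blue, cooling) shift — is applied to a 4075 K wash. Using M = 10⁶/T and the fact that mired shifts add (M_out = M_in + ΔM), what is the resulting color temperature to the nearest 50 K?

7800 K

M_in = 10⁶/4075 = 245.40 mireds.
M_out = 245.40 + (-117) = 128.40 mireds.
T_out = 10⁶/128.40 = 7788.2 K → 7800 K.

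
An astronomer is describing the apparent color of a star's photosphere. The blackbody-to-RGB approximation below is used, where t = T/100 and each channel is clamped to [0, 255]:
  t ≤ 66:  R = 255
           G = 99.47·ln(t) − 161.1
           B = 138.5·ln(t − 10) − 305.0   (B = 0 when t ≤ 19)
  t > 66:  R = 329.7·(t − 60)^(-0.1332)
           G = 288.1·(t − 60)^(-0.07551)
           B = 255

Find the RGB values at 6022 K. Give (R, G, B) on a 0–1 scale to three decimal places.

(1.000, 0.967, 0.931)

t = 6022/100 = 60.22; the t ≤ 66 branch applies.
R = 255 by definition for t ≤ 66.
G = 99.47·ln 60.22 − 161.1 = 99.47·4.0980 − 161.1 = 246.529.
B = 138.5·ln(60.22 − 10) − 305.0 = 138.5·ln 50.22 − 305.0 = 138.5·3.9164 − 305.0 = 237.423.
Dividing each by 255: (1.0000, 0.9668, 0.9311) → (1.000, 0.967, 0.931).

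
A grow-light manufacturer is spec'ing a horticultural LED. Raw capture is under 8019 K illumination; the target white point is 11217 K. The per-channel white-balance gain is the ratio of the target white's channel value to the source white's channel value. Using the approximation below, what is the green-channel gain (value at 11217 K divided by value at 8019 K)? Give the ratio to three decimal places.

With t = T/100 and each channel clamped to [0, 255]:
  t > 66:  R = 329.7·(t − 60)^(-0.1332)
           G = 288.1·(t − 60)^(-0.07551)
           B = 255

0.931

At 8019 K (t = 80.19):
  G = 288.1·(80.19 − 60)^(-0.07551) = 288.1·20.19^(-0.07551) = 288.1·0.79698 = 229.611.
At 11217 K (t = 112.17):
  G = 288.1·(112.17 − 60)^(-0.07551) = 288.1·52.17^(-0.07551) = 288.1·0.74185 = 213.728.
Gain = 213.728 / 229.611 = 0.9308 → 0.931.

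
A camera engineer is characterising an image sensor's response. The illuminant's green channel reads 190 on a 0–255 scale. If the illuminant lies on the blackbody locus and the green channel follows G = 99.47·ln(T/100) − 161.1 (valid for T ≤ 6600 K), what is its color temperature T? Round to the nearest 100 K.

ln t = (190 + 161.1) / 99.47 = 3.5297.
t = e^3.5297 = 34.114.
T = 100·t = 3411 K → 3400 K to the nearest 100 K.

3400 K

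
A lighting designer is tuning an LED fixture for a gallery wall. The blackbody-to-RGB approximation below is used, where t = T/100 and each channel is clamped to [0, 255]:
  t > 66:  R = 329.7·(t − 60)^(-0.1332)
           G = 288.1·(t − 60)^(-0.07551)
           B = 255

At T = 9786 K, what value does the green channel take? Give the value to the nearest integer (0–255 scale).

219

t = 9786/100 = 97.86; the t > 66 branch applies.
G = 288.1·(97.86 − 60)^(-0.07551) = 288.1·37.86^(-0.07551) = 288.1·0.76003 = 218.965.
Rounded: 219.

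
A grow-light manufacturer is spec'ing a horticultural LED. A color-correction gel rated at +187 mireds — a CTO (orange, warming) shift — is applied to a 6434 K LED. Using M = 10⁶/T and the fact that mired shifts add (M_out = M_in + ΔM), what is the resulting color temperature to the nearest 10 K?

2920 K

M_in = 10⁶/6434 = 155.42 mireds.
M_out = 155.42 + (+187) = 342.42 mireds.
T_out = 10⁶/342.42 = 2920.4 K → 2920 K.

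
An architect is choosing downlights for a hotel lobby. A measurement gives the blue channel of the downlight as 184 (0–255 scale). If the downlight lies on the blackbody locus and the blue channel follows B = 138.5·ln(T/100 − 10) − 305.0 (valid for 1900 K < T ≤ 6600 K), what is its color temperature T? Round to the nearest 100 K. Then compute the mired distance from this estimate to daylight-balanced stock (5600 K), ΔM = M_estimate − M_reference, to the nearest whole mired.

+49 mireds

ln(t − 10) = (184 + 305.0) / 138.5 = 3.5307.
t − 10 = e^3.5307 = 34.147, so t = 44.147.
T = 100·t = 4415 K → 4400 K to the nearest 100 K.
M_estimate = 10⁶/4400 = 227.27; M_reference = 10⁶/5600 = 178.57.
ΔM = 227.27 − 178.57 = 48.70 → +49 mireds.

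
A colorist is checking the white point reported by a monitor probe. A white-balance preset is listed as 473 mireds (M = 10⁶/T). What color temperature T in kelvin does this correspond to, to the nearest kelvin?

2114 K

T = 10⁶ / 473 = 2114.16 K → 2114 K.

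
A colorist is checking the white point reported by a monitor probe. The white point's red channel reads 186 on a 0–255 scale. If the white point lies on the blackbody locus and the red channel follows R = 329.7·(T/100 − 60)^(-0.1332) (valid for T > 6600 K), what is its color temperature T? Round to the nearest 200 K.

13400 K

(t − 60)^(-0.1332) = 186/329.7 = 0.56415.
t − 60 = 0.56415^(1/-0.1332) = 0.56415^(-7.508) = 73.521, so t = 133.521.
T = 100·t = 13352 K → 13400 K to the nearest 200 K.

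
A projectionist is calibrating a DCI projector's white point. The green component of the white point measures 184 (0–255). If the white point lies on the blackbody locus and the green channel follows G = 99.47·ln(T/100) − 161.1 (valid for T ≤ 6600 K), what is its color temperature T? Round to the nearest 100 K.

ln t = (184 + 161.1) / 99.47 = 3.4694.
t = e^3.4694 = 32.117.
T = 100·t = 3212 K → 3200 K to the nearest 100 K.

3200 K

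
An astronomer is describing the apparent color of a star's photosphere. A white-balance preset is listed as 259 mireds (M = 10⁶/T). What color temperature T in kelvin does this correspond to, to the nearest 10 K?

3860 K

T = 10⁶ / 259 = 3861.00 K → 3860 K.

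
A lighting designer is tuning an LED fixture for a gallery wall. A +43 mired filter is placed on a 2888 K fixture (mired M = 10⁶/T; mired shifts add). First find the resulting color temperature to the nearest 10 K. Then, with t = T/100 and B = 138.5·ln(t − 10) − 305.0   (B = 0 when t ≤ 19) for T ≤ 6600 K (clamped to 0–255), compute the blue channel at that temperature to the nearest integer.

M_in = 10⁶/2888 = 346.26; M_out = 346.26 + (+43) = 389.26.
T_out = 10⁶/389.26 = 2569.0 K → 2570 K; t = 25.7.
B = 138.5·ln(25.7 − 10) − 305.0 = 138.5·ln 15.7 − 305.0 = 138.5·2.7537 − 305.0 = 76.382.
Rounded: 76.

76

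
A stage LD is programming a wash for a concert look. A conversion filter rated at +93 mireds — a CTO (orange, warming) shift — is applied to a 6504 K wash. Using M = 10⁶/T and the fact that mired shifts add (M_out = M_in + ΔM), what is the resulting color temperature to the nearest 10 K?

M_in = 10⁶/6504 = 153.75 mireds.
M_out = 153.75 + (+93) = 246.75 mireds.
T_out = 10⁶/246.75 = 4052.7 K → 4050 K.

4050 K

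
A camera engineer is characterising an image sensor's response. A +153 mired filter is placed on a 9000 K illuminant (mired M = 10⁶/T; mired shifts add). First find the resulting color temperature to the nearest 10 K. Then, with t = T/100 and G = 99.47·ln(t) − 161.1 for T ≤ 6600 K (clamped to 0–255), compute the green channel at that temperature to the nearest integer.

200

M_in = 10⁶/9000 = 111.11; M_out = 111.11 + (+153) = 264.11.
T_out = 10⁶/264.11 = 3786.3 K → 3790 K; t = 37.9.
G = 99.47·ln 37.9 − 161.1 = 99.47·3.6350 − 161.1 = 200.469.
Rounded: 200.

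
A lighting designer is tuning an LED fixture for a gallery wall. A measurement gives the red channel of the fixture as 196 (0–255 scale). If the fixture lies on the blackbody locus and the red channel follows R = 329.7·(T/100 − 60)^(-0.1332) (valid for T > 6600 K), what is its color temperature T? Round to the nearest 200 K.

(t − 60)^(-0.1332) = 196/329.7 = 0.59448.
t − 60 = 0.59448^(1/-0.1332) = 0.59448^(-7.508) = 49.621, so t = 109.621.
T = 100·t = 10962 K → 11000 K to the nearest 200 K.

11000 K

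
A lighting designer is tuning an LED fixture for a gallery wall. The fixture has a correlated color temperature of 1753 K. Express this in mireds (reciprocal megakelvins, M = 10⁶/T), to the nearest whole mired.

570 mireds

M = 10⁶ / 1753 = 570.451 → 570 mireds.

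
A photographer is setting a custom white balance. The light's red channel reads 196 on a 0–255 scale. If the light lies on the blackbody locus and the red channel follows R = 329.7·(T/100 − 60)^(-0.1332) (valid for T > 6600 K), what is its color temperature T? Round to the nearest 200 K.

11000 K

(t − 60)^(-0.1332) = 196/329.7 = 0.59448.
t − 60 = 0.59448^(1/-0.1332) = 0.59448^(-7.508) = 49.621, so t = 109.621.
T = 100·t = 10962 K → 11000 K to the nearest 200 K.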